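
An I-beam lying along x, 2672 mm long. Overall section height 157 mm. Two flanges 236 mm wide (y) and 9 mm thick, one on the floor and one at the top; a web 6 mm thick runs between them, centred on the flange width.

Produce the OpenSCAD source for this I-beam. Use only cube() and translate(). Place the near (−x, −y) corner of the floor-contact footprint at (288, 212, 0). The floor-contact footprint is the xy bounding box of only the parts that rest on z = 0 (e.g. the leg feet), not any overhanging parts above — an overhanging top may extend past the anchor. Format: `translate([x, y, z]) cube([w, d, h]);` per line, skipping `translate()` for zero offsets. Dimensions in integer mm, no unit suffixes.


translate([288, 212, 0]) cube([2672, 236, 9]);
translate([288, 327, 9]) cube([2672, 6, 139]);
translate([288, 212, 148]) cube([2672, 236, 9]);


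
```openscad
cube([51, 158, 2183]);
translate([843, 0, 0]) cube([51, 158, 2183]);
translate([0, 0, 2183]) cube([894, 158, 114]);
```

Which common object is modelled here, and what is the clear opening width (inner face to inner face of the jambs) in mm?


A door frame. The clear opening width is 792 mm.

Two 2183 mm tall posts with a header on top — a door frame. The left jamb is 51 mm wide at x = 0; the right jamb starts at x = 843. The clear opening is 843 − 51 = 792 mm.


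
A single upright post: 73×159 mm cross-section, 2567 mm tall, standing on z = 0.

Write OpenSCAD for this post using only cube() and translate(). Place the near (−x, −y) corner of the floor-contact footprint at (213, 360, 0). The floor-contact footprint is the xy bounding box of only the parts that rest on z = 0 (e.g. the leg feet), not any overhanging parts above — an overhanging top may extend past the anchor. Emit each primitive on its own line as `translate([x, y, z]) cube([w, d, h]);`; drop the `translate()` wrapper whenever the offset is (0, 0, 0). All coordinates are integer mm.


translate([213, 360, 0]) cube([73, 159, 2567]);


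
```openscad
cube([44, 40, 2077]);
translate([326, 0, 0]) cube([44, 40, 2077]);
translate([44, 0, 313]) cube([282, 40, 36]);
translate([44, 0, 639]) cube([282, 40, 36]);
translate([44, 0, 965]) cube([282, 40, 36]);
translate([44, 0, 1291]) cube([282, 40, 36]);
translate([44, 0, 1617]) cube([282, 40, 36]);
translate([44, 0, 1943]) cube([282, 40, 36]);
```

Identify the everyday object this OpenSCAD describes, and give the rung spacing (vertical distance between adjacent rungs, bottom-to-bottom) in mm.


A ladder. The rung spacing is 326 mm.

Two tall 44×40 posts with 6 short bars between them — a ladder. Adjacent rungs sit at z = 313 and z = 639, so the spacing is 639 − 313 = 326 mm.


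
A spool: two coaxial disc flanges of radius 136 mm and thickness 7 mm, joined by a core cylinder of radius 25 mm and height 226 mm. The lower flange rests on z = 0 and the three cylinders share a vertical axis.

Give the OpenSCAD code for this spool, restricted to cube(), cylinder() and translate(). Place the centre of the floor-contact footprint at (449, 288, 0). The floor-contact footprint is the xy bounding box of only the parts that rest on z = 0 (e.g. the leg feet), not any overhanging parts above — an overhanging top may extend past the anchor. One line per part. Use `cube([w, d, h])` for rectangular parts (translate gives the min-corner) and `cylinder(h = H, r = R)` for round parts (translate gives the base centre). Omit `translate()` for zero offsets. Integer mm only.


translate([449, 288, 0]) cylinder(h = 7, r = 136);
translate([449, 288, 7]) cylinder(h = 226, r = 25);
translate([449, 288, 233]) cylinder(h = 7, r = 136);


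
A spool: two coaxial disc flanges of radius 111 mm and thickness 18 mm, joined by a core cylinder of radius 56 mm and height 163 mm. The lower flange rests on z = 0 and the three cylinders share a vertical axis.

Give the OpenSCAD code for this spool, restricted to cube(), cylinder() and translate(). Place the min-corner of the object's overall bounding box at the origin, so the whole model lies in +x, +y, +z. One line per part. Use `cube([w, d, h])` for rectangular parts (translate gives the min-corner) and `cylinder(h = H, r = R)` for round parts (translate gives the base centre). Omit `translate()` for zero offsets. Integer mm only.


translate([111, 111, 0]) cylinder(h = 18, r = 111);
translate([111, 111, 18]) cylinder(h = 163, r = 56);
translate([111, 111, 181]) cylinder(h = 18, r = 111);


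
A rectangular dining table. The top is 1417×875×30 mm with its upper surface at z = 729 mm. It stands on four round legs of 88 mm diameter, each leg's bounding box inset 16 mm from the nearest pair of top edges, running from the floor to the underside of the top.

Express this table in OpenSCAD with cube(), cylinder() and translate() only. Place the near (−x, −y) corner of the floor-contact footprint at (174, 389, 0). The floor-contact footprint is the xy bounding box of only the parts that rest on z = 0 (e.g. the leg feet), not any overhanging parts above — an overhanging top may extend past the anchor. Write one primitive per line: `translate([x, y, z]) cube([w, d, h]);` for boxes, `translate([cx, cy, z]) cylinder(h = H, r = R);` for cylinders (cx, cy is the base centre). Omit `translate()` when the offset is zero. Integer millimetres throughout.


translate([158, 373, 699]) cube([1417, 875, 30]);
translate([218, 433, 0]) cylinder(h = 699, r = 44);
translate([1515, 433, 0]) cylinder(h = 699, r = 44);
translate([218, 1188, 0]) cylinder(h = 699, r = 44);
translate([1515, 1188, 0]) cylinder(h = 699, r = 44);


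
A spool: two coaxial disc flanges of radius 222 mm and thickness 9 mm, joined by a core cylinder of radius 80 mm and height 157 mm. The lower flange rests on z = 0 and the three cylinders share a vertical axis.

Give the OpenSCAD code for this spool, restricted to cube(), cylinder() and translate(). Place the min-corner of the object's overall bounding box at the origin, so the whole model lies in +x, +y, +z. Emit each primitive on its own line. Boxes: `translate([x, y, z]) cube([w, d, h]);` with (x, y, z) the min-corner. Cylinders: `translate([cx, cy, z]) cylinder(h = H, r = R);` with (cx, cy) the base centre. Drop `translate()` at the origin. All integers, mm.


translate([222, 222, 0]) cylinder(h = 9, r = 222);
translate([222, 222, 9]) cylinder(h = 157, r = 80);
translate([222, 222, 166]) cylinder(h = 9, r = 222);


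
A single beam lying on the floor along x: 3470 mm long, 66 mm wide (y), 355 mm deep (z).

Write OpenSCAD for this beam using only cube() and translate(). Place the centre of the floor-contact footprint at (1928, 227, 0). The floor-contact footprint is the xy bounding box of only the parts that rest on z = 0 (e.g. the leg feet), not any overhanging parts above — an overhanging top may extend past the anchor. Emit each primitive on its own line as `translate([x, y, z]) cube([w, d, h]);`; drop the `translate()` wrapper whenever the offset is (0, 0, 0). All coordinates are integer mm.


translate([193, 194, 0]) cube([3470, 66, 355]);


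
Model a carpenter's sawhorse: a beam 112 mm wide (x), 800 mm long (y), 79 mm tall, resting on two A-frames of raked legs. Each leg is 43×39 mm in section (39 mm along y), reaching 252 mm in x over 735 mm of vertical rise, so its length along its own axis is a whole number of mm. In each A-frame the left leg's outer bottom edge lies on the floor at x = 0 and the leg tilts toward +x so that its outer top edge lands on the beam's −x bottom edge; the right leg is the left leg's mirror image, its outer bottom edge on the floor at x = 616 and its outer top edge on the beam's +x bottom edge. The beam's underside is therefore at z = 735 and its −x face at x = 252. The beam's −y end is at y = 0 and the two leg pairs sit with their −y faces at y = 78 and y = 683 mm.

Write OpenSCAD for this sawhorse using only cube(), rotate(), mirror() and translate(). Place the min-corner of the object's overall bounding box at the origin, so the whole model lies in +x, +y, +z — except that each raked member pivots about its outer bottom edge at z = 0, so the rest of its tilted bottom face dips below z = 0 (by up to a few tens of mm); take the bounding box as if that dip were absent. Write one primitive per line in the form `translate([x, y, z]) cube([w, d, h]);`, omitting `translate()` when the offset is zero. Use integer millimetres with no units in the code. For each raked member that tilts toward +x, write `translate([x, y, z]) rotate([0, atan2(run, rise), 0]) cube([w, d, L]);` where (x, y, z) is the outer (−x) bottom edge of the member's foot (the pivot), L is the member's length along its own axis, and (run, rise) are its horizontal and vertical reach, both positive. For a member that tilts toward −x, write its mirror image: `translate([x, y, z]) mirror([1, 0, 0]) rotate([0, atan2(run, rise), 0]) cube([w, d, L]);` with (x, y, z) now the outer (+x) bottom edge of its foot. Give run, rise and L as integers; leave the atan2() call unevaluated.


// leg length = √(252² + 735²) = 777
// right-leg outer foot x = 2·252 + 112 = 616
// beam min-corner = (252, 0, 735)
translate([252, 0, 735]) cube([112, 800, 79]);
translate([0, 78, 0]) rotate([0, atan2(252, 735), 0]) cube([43, 39, 777]);
translate([616, 78, 0]) mirror([1, 0, 0]) rotate([0, atan2(252, 735), 0]) cube([43, 39, 777]);
translate([0, 683, 0]) rotate([0, atan2(252, 735), 0]) cube([43, 39, 777]);
translate([616, 683, 0]) mirror([1, 0, 0]) rotate([0, atan2(252, 735), 0]) cube([43, 39, 777]);


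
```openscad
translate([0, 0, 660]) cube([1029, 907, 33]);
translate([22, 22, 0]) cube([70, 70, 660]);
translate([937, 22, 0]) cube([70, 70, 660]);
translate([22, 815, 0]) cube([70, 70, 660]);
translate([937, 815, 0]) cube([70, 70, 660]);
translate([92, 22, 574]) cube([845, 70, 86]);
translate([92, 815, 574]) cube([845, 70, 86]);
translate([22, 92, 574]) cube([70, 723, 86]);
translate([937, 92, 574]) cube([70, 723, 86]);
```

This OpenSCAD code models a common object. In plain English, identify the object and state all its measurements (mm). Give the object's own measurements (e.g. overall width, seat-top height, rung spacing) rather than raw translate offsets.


A rectangular dining table. The top is 1029×907×33 mm with its upper surface at z = 693 mm. It stands on four 70×70 mm square legs, each inset 22 mm from the nearest pair of top edges, running from the floor to the underside of the top. Four apron rails, 70 mm thick and 86 mm tall, run between adjacent legs with their top edges flush with the underside of the top and their outer faces flush with the legs' outer faces.


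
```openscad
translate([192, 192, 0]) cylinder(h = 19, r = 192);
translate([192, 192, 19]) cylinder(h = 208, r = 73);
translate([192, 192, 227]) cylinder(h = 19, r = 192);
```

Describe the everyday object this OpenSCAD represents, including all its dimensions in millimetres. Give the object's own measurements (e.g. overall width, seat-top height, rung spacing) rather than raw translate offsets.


A spool: two coaxial disc flanges of radius 192 mm and thickness 19 mm, joined by a core cylinder of radius 73 mm and height 208 mm. The lower flange rests on z = 0 and the three cylinders share a vertical axis.


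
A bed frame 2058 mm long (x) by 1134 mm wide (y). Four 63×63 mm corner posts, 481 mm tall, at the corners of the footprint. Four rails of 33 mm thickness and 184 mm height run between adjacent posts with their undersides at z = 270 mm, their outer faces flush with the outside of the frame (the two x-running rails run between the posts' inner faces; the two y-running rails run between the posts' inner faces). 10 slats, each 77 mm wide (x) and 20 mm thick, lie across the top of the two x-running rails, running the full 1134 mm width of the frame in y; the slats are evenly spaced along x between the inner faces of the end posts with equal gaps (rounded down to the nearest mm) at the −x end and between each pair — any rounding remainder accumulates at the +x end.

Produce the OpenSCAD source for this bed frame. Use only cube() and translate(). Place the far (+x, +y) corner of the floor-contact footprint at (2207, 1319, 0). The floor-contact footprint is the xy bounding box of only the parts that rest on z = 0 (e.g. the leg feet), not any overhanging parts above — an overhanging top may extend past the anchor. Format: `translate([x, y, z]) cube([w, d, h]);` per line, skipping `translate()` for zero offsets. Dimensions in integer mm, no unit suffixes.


// slat z = rail_z + rail_h = 270 + 184 = 454
// slat gap = ⌊(1932 − 10·77) / 11⌋ = 105
translate([149, 185, 0]) cube([63, 63, 481]);
translate([149, 1256, 0]) cube([63, 63, 481]);
translate([2144, 185, 0]) cube([63, 63, 481]);
translate([2144, 1256, 0]) cube([63, 63, 481]);
translate([212, 185, 270]) cube([1932, 33, 184]);
translate([212, 1286, 270]) cube([1932, 33, 184]);
translate([149, 248, 270]) cube([33, 1008, 184]);
translate([2174, 248, 270]) cube([33, 1008, 184]);
translate([317, 185, 454]) cube([77, 1134, 20]);
translate([499, 185, 454]) cube([77, 1134, 20]);
translate([681, 185, 454]) cube([77, 1134, 20]);
translate([863, 185, 454]) cube([77, 1134, 20]);
translate([1045, 185, 454]) cube([77, 1134, 20]);
translate([1227, 185, 454]) cube([77, 1134, 20]);
translate([1409, 185, 454]) cube([77, 1134, 20]);
translate([1591, 185, 454]) cube([77, 1134, 20]);
translate([1773, 185, 454]) cube([77, 1134, 20]);
translate([1955, 185, 454]) cube([77, 1134, 20]);


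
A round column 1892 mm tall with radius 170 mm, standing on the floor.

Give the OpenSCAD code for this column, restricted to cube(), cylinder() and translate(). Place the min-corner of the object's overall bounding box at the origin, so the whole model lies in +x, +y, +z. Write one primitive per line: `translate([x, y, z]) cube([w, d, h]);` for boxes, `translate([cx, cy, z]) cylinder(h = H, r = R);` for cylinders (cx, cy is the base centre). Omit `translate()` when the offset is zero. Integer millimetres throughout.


translate([170, 170, 0]) cylinder(h = 1892, r = 170);


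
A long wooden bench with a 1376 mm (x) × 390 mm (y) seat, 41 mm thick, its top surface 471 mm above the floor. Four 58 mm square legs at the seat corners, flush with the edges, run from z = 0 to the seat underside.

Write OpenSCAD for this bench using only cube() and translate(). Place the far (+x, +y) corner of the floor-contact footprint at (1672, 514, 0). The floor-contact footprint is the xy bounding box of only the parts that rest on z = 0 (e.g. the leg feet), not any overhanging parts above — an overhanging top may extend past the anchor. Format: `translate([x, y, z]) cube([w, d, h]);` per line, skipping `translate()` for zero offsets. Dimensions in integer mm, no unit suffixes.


translate([296, 124, 430]) cube([1376, 390, 41]);
translate([296, 124, 0]) cube([58, 58, 430]);
translate([296, 456, 0]) cube([58, 58, 430]);
translate([1614, 124, 0]) cube([58, 58, 430]);
translate([1614, 456, 0]) cube([58, 58, 430]);


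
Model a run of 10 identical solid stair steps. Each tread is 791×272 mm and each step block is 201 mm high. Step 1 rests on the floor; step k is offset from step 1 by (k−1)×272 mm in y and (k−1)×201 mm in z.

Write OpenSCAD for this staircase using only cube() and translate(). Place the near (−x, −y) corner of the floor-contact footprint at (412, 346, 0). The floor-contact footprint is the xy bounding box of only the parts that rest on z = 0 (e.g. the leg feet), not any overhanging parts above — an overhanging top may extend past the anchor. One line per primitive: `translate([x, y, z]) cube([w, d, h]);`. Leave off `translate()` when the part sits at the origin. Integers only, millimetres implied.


translate([412, 346, 0]) cube([791, 272, 201]);
translate([412, 618, 201]) cube([791, 272, 201]);
translate([412, 890, 402]) cube([791, 272, 201]);
translate([412, 1162, 603]) cube([791, 272, 201]);
translate([412, 1434, 804]) cube([791, 272, 201]);
translate([412, 1706, 1005]) cube([791, 272, 201]);
translate([412, 1978, 1206]) cube([791, 272, 201]);
translate([412, 2250, 1407]) cube([791, 272, 201]);
translate([412, 2522, 1608]) cube([791, 272, 201]);
translate([412, 2794, 1809]) cube([791, 272, 201]);


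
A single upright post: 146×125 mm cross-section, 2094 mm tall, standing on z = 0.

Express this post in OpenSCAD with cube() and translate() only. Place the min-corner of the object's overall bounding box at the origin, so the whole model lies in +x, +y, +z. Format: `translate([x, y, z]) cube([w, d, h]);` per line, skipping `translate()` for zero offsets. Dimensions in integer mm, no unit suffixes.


cube([146, 125, 2094]);


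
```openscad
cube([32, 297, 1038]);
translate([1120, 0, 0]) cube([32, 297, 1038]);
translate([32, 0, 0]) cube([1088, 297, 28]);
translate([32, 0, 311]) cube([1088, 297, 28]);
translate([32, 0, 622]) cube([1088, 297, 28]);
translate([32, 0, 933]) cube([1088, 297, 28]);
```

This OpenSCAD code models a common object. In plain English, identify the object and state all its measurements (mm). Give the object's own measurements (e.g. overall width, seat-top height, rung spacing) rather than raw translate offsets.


An open bookshelf. Two side panels, each 32 mm thick, 297 mm deep and 1038 mm tall, stand 1152 mm apart (outside-to-outside). Between them sit 4 shelves, each 28 mm thick and 297 mm deep, spanning the full gap between the sides. The bottom shelf rests on the floor (its underside at z = 0) and the clear gap between one shelf's top and the next shelf's underside is 283 mm.


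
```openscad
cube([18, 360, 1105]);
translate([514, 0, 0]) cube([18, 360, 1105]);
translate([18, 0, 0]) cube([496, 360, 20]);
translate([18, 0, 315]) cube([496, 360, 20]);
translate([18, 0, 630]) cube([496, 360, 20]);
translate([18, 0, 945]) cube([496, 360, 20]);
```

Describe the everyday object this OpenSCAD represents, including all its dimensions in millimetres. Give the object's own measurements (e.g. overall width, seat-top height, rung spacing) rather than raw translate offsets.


An open bookshelf. Two side panels, each 18 mm thick, 360 mm deep and 1105 mm tall, stand 532 mm apart (outside-to-outside). Between them sit 4 shelves, each 20 mm thick and 360 mm deep, spanning the full gap between the sides. The bottom shelf rests on the floor (its underside at z = 0) and the clear gap between one shelf's top and the next shelf's underside is 295 mm.


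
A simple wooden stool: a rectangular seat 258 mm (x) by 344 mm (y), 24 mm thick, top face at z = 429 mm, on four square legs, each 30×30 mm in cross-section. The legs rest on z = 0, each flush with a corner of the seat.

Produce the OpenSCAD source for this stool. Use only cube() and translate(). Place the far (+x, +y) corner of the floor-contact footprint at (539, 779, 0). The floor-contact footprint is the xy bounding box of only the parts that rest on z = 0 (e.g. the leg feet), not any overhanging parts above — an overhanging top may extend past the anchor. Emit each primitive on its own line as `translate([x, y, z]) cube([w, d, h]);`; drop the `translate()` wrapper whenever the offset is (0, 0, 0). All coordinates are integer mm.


translate([281, 435, 405]) cube([258, 344, 24]);
translate([281, 435, 0]) cube([30, 30, 405]);
translate([509, 435, 0]) cube([30, 30, 405]);
translate([281, 749, 0]) cube([30, 30, 405]);
translate([509, 749, 0]) cube([30, 30, 405]);


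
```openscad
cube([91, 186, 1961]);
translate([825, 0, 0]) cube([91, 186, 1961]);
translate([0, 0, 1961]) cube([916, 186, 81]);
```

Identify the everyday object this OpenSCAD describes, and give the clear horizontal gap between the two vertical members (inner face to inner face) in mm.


A door frame. The clear opening width is 734 mm.

Two 1961 mm tall posts with a header on top — a door frame. The left jamb is 91 mm wide at x = 0; the right jamb starts at x = 825. The clear opening is 825 − 91 = 734 mm.


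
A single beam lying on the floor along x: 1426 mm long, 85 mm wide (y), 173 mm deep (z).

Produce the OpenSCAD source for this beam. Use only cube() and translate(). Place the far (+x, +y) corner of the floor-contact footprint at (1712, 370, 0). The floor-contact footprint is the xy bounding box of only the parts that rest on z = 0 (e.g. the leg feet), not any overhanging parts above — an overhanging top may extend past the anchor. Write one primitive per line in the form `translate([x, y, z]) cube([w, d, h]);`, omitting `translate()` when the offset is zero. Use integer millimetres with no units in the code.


translate([286, 285, 0]) cube([1426, 85, 173]);


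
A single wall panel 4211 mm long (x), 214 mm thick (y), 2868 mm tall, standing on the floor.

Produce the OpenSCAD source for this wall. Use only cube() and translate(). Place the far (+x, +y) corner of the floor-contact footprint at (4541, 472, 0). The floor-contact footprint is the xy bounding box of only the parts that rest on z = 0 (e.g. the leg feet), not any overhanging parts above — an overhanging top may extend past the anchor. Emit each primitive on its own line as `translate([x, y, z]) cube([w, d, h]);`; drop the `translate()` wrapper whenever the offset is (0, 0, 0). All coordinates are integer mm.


translate([330, 258, 0]) cube([4211, 214, 2868]);


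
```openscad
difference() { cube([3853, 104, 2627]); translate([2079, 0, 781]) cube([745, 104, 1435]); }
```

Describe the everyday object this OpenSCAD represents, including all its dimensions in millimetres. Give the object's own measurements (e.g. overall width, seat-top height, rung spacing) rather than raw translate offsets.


A wall 3853 mm long (x), 104 mm thick (y), 2627 mm tall, with a rectangular window opening cut through it. The opening is 745 mm wide and 1435 mm tall; its sill is at z = 781 mm and its near (−x) edge is 2079 mm from the wall's −x end. The opening passes through the full wall thickness.


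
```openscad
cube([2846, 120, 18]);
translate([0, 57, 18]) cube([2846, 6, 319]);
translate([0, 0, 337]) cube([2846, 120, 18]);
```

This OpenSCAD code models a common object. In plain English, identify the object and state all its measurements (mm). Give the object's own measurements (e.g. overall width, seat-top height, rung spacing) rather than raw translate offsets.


An I-beam lying along x, 2846 mm long. Overall section height 355 mm. Two flanges 120 mm wide (y) and 18 mm thick, one on the floor and one at the top; a web 6 mm thick runs between them, centred on the flange width.


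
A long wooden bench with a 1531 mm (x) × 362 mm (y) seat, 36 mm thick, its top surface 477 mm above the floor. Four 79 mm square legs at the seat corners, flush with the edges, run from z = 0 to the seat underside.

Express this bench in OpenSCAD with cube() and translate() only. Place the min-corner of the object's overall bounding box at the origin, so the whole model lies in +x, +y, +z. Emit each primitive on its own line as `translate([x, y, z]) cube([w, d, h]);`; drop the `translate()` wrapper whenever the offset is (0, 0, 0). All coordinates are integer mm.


// leg_h = 477 − 36 = 441
translate([0, 0, 441]) cube([1531, 362, 36]);
cube([79, 79, 441]);
translate([0, 283, 0]) cube([79, 79, 441]);
translate([1452, 0, 0]) cube([79, 79, 441]);
translate([1452, 283, 0]) cube([79, 79, 441]);


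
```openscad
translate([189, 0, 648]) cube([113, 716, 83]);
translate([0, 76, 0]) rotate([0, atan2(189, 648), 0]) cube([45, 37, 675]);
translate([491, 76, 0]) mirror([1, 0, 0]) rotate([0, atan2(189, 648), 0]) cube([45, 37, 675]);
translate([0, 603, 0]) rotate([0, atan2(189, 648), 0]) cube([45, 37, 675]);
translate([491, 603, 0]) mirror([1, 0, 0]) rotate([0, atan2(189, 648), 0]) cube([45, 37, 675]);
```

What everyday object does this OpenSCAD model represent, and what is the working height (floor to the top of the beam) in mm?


A sawhorse. The overall height is 731 mm.

A beam across two mirrored pairs of raked legs — a sawhorse. The beam's underside is at z = 648 (matching the legs' vertical rise in atan2(189, 648)) and the beam is 83 mm tall, so its top is at 648 + 83 = 731 mm. The raked legs top out at the beam's underside, so that is the highest point.


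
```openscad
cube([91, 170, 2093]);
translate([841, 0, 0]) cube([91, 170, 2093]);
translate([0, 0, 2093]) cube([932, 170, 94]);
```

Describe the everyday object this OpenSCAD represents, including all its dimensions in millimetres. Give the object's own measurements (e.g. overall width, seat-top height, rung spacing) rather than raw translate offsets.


A door frame. The clear opening is 750 mm wide and 2093 mm high. Two 91 mm wide jambs, 170 mm deep, stand either side of the opening from the floor to the top of the opening. A 94 mm thick head sits across the top of both jambs, spanning the full outside width of the frame.


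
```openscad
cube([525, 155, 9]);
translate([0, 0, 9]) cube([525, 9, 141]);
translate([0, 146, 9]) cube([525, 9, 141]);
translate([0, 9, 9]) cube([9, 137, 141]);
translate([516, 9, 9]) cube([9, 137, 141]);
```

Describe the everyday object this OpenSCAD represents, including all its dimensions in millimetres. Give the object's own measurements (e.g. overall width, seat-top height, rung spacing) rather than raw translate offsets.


An open-topped rectangular box: outside dimensions 525×155×150 mm, with a uniform wall and base thickness of 9 mm. The base is a full 525×155 slab on the floor; four walls sit on top of the base. The front and back walls (the −y and +y sides) span the full width; the two side walls fit between them.


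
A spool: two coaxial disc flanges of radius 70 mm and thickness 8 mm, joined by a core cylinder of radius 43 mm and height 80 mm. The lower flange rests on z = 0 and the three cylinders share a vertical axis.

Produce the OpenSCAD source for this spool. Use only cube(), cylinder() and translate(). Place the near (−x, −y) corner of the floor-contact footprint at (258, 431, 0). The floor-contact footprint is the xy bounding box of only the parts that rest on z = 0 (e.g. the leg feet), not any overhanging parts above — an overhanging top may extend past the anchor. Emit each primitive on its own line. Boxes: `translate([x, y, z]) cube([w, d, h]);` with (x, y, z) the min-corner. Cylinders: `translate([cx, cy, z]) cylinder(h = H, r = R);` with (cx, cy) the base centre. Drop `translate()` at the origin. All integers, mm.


translate([328, 501, 0]) cylinder(h = 8, r = 70);
translate([328, 501, 8]) cylinder(h = 80, r = 43);
translate([328, 501, 88]) cylinder(h = 8, r = 70);


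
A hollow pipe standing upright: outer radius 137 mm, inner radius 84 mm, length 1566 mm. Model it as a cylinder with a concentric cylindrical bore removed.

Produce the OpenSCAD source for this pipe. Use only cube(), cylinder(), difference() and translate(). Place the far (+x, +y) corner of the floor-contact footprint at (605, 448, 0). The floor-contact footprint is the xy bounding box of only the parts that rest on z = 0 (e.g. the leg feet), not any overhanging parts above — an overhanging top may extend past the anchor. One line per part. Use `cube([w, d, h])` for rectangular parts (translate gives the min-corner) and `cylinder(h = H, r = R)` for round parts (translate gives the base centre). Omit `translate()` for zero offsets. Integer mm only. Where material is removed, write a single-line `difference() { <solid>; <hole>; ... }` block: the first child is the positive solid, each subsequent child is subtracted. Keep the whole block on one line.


difference() { translate([468, 311, 0]) cylinder(h = 1566, r = 137); translate([468, 311, 0]) cylinder(h = 1566, r = 84); }


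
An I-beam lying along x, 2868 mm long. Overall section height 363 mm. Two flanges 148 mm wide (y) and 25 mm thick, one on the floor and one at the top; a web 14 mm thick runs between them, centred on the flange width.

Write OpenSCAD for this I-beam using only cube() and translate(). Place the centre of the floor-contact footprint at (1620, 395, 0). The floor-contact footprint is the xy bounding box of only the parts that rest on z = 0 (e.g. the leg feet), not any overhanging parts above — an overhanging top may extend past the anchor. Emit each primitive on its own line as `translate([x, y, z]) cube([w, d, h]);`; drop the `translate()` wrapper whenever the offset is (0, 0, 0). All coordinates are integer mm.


translate([186, 321, 0]) cube([2868, 148, 25]);
translate([186, 388, 25]) cube([2868, 14, 313]);
translate([186, 321, 338]) cube([2868, 148, 25]);


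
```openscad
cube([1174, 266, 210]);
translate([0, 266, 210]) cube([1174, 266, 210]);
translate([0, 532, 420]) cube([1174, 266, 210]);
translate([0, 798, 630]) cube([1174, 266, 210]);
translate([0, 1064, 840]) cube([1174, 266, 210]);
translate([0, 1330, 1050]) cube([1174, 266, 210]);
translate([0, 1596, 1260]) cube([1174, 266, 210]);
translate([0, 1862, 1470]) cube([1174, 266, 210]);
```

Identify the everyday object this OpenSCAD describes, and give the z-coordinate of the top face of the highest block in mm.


A staircase. The total rise is 1680 mm.

8 identical blocks, each offset up and back from the previous — a staircase. Each step is 210 mm tall and there are 8 of them, so the total rise is 8 × 210 = 1680 mm.


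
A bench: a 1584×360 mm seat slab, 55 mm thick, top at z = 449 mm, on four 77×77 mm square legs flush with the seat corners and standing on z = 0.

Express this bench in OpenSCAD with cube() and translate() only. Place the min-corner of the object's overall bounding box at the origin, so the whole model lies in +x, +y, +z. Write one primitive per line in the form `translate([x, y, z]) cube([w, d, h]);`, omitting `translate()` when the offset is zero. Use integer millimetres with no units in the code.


// leg_h = 449 − 55 = 394
translate([0, 0, 394]) cube([1584, 360, 55]);
cube([77, 77, 394]);
translate([0, 283, 0]) cube([77, 77, 394]);
translate([1507, 0, 0]) cube([77, 77, 394]);
translate([1507, 283, 0]) cube([77, 77, 394]);


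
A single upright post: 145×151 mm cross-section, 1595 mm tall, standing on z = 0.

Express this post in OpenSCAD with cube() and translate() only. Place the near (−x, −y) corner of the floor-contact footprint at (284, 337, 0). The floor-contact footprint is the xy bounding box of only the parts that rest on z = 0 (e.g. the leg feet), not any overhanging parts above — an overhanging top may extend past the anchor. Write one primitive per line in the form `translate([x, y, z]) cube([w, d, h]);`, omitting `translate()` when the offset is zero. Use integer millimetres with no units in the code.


translate([284, 337, 0]) cube([145, 151, 1595]);


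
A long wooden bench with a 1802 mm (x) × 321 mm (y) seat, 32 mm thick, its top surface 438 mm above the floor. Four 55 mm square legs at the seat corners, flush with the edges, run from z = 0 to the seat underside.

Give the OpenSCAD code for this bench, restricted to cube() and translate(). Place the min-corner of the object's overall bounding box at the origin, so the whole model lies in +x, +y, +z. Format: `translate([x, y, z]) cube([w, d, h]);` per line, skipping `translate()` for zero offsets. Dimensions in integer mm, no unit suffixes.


translate([0, 0, 406]) cube([1802, 321, 32]);
cube([55, 55, 406]);
translate([0, 266, 0]) cube([55, 55, 406]);
translate([1747, 0, 0]) cube([55, 55, 406]);
translate([1747, 266, 0]) cube([55, 55, 406]);


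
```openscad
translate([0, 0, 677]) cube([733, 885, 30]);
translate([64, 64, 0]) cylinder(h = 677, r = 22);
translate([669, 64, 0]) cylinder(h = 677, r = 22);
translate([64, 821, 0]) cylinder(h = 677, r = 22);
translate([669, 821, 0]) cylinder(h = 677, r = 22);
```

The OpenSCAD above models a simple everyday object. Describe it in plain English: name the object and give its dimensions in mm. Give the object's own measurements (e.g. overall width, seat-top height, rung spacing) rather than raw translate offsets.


A rectangular dining table. The top is 733×885×30 mm with its upper surface at z = 707 mm. It stands on four round legs of 44 mm diameter, each leg's bounding box inset 42 mm from the nearest pair of top edges, running from the floor to the underside of the top.


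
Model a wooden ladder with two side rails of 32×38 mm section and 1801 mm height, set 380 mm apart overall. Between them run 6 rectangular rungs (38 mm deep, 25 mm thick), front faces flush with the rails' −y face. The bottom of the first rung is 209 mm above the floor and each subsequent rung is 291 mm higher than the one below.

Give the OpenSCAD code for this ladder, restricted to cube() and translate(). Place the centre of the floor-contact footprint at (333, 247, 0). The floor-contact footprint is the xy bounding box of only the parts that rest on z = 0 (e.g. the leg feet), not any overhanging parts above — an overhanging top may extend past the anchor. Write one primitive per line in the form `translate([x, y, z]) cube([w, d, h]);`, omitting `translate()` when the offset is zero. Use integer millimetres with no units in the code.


translate([143, 228, 0]) cube([32, 38, 1801]);
translate([491, 228, 0]) cube([32, 38, 1801]);
translate([175, 228, 209]) cube([316, 38, 25]);
translate([175, 228, 500]) cube([316, 38, 25]);
translate([175, 228, 791]) cube([316, 38, 25]);
translate([175, 228, 1082]) cube([316, 38, 25]);
translate([175, 228, 1373]) cube([316, 38, 25]);
translate([175, 228, 1664]) cube([316, 38, 25]);


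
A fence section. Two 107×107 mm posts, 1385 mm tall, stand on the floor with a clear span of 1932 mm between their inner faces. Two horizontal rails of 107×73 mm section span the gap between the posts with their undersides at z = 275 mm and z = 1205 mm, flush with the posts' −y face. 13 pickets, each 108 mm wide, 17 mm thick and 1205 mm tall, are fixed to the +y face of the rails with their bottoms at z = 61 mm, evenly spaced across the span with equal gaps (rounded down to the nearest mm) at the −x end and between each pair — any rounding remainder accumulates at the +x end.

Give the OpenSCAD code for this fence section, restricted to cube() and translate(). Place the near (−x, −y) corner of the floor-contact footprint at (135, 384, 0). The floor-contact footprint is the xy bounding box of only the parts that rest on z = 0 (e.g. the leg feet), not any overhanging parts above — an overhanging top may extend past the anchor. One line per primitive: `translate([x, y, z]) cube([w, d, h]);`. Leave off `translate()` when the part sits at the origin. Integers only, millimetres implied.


translate([135, 384, 0]) cube([107, 107, 1385]);
translate([2174, 384, 0]) cube([107, 107, 1385]);
translate([242, 384, 275]) cube([1932, 107, 73]);
translate([242, 384, 1205]) cube([1932, 107, 73]);
translate([279, 491, 61]) cube([108, 17, 1205]);
translate([424, 491, 61]) cube([108, 17, 1205]);
translate([569, 491, 61]) cube([108, 17, 1205]);
translate([714, 491, 61]) cube([108, 17, 1205]);
translate([859, 491, 61]) cube([108, 17, 1205]);
translate([1004, 491, 61]) cube([108, 17, 1205]);
translate([1149, 491, 61]) cube([108, 17, 1205]);
translate([1294, 491, 61]) cube([108, 17, 1205]);
translate([1439, 491, 61]) cube([108, 17, 1205]);
translate([1584, 491, 61]) cube([108, 17, 1205]);
translate([1729, 491, 61]) cube([108, 17, 1205]);
translate([1874, 491, 61]) cube([108, 17, 1205]);
translate([2019, 491, 61]) cube([108, 17, 1205]);


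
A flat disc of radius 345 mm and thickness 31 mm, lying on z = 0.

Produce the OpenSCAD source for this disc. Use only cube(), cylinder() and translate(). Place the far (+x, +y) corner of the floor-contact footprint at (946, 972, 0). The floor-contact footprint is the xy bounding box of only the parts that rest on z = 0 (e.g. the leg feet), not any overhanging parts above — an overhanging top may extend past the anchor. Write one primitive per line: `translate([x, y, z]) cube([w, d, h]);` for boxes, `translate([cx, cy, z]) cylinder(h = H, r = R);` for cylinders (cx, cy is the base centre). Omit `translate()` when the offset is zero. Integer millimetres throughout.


translate([601, 627, 0]) cylinder(h = 31, r = 345);


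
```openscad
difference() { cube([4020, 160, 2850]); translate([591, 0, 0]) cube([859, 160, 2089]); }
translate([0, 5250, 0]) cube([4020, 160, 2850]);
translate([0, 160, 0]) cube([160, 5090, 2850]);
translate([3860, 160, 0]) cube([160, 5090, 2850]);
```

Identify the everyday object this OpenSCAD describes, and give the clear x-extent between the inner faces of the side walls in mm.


A single room. The interior width is 3700 mm.

Four walls enclosing a rectangle with a door in the front wall — a room. Outside width 4020 minus two 160 mm walls gives 3700 mm.


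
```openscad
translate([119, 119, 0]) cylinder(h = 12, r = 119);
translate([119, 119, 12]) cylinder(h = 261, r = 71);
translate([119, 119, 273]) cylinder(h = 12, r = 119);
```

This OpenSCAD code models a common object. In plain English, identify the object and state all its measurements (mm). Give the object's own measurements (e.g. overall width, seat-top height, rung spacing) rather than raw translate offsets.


A spool: two coaxial disc flanges of radius 119 mm and thickness 12 mm, joined by a core cylinder of radius 71 mm and height 261 mm. The lower flange rests on z = 0 and the three cylinders share a vertical axis.


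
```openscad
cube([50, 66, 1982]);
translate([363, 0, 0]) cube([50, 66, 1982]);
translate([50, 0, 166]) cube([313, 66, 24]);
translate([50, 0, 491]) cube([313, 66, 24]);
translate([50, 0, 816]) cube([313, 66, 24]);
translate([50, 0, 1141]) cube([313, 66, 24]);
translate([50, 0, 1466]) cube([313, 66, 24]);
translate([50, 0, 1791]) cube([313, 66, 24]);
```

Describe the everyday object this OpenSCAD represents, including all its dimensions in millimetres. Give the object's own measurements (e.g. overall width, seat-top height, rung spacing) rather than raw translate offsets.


A straight ladder. Two 50×66 mm vertical rails, 1982 mm tall, stand 413 mm apart (outside-to-outside) with their front faces coplanar on the −y side. 6 rungs, each 66 mm deep and 24 mm tall, span between the inner faces of the rails, front faces flush with the rails. The lowest rung's underside is at z = 166 mm and rungs are spaced 325 mm apart (underside to underside).


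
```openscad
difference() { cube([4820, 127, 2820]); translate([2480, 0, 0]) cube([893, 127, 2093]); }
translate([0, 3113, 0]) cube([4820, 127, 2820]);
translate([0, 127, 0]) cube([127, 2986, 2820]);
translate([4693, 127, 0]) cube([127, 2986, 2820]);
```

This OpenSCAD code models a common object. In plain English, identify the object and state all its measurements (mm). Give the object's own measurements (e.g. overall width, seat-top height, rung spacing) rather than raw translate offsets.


A single room: four walls, each 2820 mm tall and 127 mm thick, enclosing an outside footprint 4820×3240 mm (x × y), no floor or roof. The front and back walls (−y and +y sides) run the full x-width; the side walls fit between their inner faces. A door opening 893 mm wide and 2093 mm tall is cut through the front wall from the floor up, its −x edge 2480 mm from the wall's −x end.


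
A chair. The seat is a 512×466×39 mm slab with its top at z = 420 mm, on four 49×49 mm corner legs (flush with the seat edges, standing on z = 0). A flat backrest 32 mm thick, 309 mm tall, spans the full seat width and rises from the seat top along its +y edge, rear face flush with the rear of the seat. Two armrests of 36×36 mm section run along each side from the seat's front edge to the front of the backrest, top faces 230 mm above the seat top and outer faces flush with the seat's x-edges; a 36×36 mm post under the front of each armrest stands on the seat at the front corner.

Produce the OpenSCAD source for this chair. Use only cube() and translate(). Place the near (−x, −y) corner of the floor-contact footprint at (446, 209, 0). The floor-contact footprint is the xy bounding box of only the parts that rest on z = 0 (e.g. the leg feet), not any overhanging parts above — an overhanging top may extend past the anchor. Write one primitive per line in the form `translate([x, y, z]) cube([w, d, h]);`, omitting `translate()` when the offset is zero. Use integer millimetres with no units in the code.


translate([446, 209, 381]) cube([512, 466, 39]);
translate([446, 209, 0]) cube([49, 49, 381]);
translate([909, 209, 0]) cube([49, 49, 381]);
translate([446, 626, 0]) cube([49, 49, 381]);
translate([909, 626, 0]) cube([49, 49, 381]);
translate([446, 643, 420]) cube([512, 32, 309]);
translate([446, 209, 614]) cube([36, 434, 36]);
translate([922, 209, 614]) cube([36, 434, 36]);
translate([446, 209, 420]) cube([36, 36, 194]);
translate([922, 209, 420]) cube([36, 36, 194]);
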